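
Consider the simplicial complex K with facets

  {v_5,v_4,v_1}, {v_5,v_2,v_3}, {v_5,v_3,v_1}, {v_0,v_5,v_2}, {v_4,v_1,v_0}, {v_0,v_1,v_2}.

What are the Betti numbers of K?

K has 6 vertices, 12 edges, 6 triangles.
rank ∂_0 = 0, rank ∂_1 = 5 ⇒ b_0 = 6 − 0 − 5 = 1; all invariant factors of ∂_1 are 1 so no torsion. So H_0 = Z.
rank ∂_1 = 5, rank ∂_2 = 6 ⇒ b_1 = 12 − 5 − 6 = 1; all invariant factors of ∂_2 are 1 so no torsion. So H_1 = Z.
rank ∂_2 = 6, rank ∂_3 = 0 ⇒ b_2 = 6 − 6 − 0 = 0. So H_2 = 0.

b_0 = 1, b_1 = 1, b_2 = 0.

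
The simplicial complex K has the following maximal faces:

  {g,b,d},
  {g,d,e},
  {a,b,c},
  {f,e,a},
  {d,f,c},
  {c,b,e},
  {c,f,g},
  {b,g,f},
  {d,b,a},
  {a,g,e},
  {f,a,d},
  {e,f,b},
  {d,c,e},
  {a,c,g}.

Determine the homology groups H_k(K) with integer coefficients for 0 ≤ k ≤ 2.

H_0 = Z,  H_1 = Z^2,  H_2 = Z.

Order the vertices as a < b < c < d < e < f < g. Listing each simplex with vertices in this order, K has dimension 2 with simplices:

  0-simplices (7): a, b, c, d, e, f, g
  1-simplices (21): ab, ac, ad, ae, af, ag, bc, bd, be, bf, bg, cd, ce, cf, cg, de, df, dg, ef, eg, fg
  2-simplices (14): abc, abd, acg, adf, aef, aeg, bce, bdg, bef, bfg, cde, cdf, cfg, deg

Hence C_0 ≅ Z^7, C_1 ≅ Z^21, C_2 ≅ Z^14.

Boundary ∂_1: C_1 → C_0 sends each edge [p,q] (with p < q) to q − p. For instance
  ∂ce = e − c.
This gives a 7×21 integer matrix of rank 6; reducing to Smith normal form yields diagonal entries (1,1,1,1,1,1).

The boundary map ∂_2: C_2 → C_1 maps a triangle to the signed sum of its edges. For instance
  ∂cfg = fg − cg + cf,
  ∂acg = cg − ag + ac.
As a 21×14 matrix over Z this has rank 13, with invariant factors (1,1,1,1,1,1,1,1,1,1,1,1,1).

From H_k ≅ ker(∂_k) / im(∂_{k+1}) we obtain:

  H_0: rank C_0 − rank ∂_1 = 7 − 6 = 1, and the invariant factors of ∂_1 are all 1, so H_0 ≅ Z.
  H_1: rank ker ∂_1 − rank ∂_2 = (21 − 6) − 13 = 2, and the invariant factors of ∂_2 are all 1, so H_1 ≅ Z^2.
  H_2: rank ker ∂_2 − rank ∂_3 = (14 − 13) − 0 = 1, and there is no ∂_3, so H_2 ≅ Z.

(K is a triangulation of the torus T^2.)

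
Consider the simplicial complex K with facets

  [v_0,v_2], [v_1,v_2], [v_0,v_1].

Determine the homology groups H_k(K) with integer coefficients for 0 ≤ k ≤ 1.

We work with the vertex ordering v_0 < v_1 < v_2. The simplices of K, each written with vertices in increasing order, are:

  0-simplices (3): [v_0], [v_1], [v_2]
  1-simplices (3): [v_0,v_1], [v_0,v_2], [v_1,v_2]

Hence C_0 ≅ Z^3, C_1 ≅ Z^3.

Boundary ∂_1: C_1 → C_0 maps an edge to its endpoints' difference, ∂[p,q] = q − p. For instance
  ∂[v_0,v_1] = [v_1] − [v_0].
The resulting 3×3 matrix has rank 2, and its Smith normal form has invariant factors (1,1).

Reading off H_k = ker ∂_k / im ∂_{k+1}:

  H_0: rank C_0 − rank ∂_1 = 3 − 2 = 1, and the invariant factors of ∂_1 are all 1, so H_0 = Z.
  H_1: rank ker ∂_1 − rank ∂_2 = (3 − 2) − 0 = 1, and there is no ∂_2, so H_1 = Z.

As a check, the Euler characteristic is 3 − 3 = 0, which agrees with 1 − 1 = 0.
(K is a triangulation of the circle S^1.)

H_0 ≅ Z,  H_1 ≅ Z.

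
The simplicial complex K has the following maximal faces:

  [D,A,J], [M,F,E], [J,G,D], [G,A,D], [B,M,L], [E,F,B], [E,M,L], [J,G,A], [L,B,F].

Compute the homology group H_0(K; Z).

H_0 ≅ Z^2.

K has 9 vertices, 16 edges, 9 triangles.
rank ∂_0 = 0, rank ∂_1 = 7 ⇒ b_0 = 9 − 0 − 7 = 2; all invariant factors of ∂_1 are 1 so no torsion. So H_0 = Z^2.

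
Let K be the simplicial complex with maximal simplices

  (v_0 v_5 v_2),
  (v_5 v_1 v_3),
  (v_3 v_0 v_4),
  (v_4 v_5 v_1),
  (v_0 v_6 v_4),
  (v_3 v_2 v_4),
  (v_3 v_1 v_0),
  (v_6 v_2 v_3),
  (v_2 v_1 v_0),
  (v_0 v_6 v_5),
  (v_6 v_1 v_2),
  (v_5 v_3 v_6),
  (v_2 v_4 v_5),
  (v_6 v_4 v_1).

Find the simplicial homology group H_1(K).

Order the vertices as v_0 < v_1 < v_2 < v_3 < v_4 < v_5 < v_6. Listing each simplex with vertices in this order, K has dimension 2 with simplices:

  0-simplices (7): [v_0], [v_1], [v_2], [v_3], [v_4], [v_5], [v_6]
  1-simplices (21): (21 of them)
  2-simplices (14): (14 of them)

giving chain groups C_0 ≅ Z^7, C_1 ≅ Z^21, C_2 ≅ Z^14.

The boundary map ∂_1: C_1 → C_0 maps an edge to its endpoints' difference, ∂[p,q] = q − p. For instance
  ∂[v_0,v_2] = [v_2] − [v_0].
This gives a 7×21 integer matrix of rank 6; reducing to Smith normal form yields diagonal entries (1,1,1,1,1,1).

∂_2: C_2 → C_1 acts by ∂[p,q,r] = [q,r] − [p,r] + [p,q]. For instance
  ∂[v_2,v_3,v_4] = [v_3,v_4] − [v_2,v_4] + [v_2,v_3],
  ∂[v_0,v_5,v_6] = [v_5,v_6] − [v_0,v_6] + [v_0,v_5].
The resulting 21×14 matrix has rank 13, and its Smith normal form has invariant factors (1,1,1,1,1,1,1,1,1,1,1,1,1).

Now H_k = ker ∂_k / im ∂_{k+1}, so:

  H_1: rank ker ∂_1 − rank ∂_2 = (21 − 6) − 13 = 2, and the invariant factors of ∂_2 are all 1, so H_1 ≅ Z^2.

H_1 ≅ Z^2.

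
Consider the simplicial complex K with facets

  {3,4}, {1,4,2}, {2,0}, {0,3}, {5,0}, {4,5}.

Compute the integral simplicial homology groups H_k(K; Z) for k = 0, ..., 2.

H_0 = Z,  H_1 = Z^2,  H_2 = 0.

K has 6 vertices, 8 edges, 1 triangle.
rank ∂_0 = 0, rank ∂_1 = 5 ⇒ b_0 = 6 − 0 − 5 = 1; all invariant factors of ∂_1 are 1 so no torsion. So H_0 ≅ Z.
rank ∂_1 = 5, rank ∂_2 = 1 ⇒ b_1 = 8 − 5 − 1 = 2; all invariant factors of ∂_2 are 1 so no torsion. So H_1 ≅ Z^2.
rank ∂_2 = 1, rank ∂_3 = 0 ⇒ b_2 = 1 − 1 − 0 = 0. So H_2 ≅ 0.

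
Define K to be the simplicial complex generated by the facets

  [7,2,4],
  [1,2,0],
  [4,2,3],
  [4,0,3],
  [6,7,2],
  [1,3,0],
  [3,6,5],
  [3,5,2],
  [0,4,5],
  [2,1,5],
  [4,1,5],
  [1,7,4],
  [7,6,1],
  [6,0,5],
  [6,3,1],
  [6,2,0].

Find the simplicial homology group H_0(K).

We work with the vertex ordering 0 < 1 < 2 < 3 < 4 < 5 < 6 < 7. The simplices of K, each written with vertices in increasing order, are:

  0-simplices (8): [0], [1], [2], [3], [4], [5], [6], [7]
  1-simplices (24): (24 of them)
  2-simplices (16): [0,1,2], [0,1,3], [0,2,6], [0,3,4], [0,4,5], [0,5,6], [1,2,5], [1,3,6], [1,4,5], [1,4,7], [1,6,7], [2,3,4], [2,3,5], [2,4,7], [2,6,7], [3,5,6]

so the chain groups are C_0 ≅ Z^8, C_1 ≅ Z^24, C_2 ≅ Z^16.

∂_1: C_1 → C_0 is given by ∂[p,q] = [q] − [p]. For instance
  ∂[0,1] = [1] − [0].
The resulting 8×24 matrix has rank 7, and its Smith normal form has invariant factors (1,1,1,1,1,1,1).

Boundary ∂_2: C_2 → C_1 sends each 2-simplex [p,q,r] to [q,r] − [p,r] + [p,q]. For instance
  ∂[1,4,5] = [4,5] − [1,5] + [1,4],
  ∂[2,6,7] = [6,7] − [2,7] + [2,6].
The 24×16 boundary matrix has rank 15 and Smith normal form diag(1,1,1,1,1,1,1,1,1,1,1,1,1,1,1).

From H_k ≅ ker(∂_k) / im(∂_{k+1}) we obtain:

  H_0: rank C_0 − rank ∂_1 = 8 − 7 = 1, and the invariant factors of ∂_1 are all 1, so H_0 = Z.

H_0 ≅ Z.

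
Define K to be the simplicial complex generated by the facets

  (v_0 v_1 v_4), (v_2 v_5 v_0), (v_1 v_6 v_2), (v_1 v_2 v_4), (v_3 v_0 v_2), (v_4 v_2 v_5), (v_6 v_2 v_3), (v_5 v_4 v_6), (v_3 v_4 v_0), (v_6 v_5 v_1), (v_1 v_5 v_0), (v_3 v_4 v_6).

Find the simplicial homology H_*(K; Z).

H_0 = Z,  H_1 = Z_2,  H_2 = 0.

Take the total order v_0 < v_1 < v_2 < v_3 < v_4 < v_5 < v_6 on the vertex set. Then K (dimension 2) consists of the simplices:

  0-simplices (7): [v_0], [v_1], [v_2], [v_3], [v_4], [v_5], [v_6]
  1-simplices (18): (18 of them)
  2-simplices (12): (12 of them)

so the chain groups are C_0 ≅ Z^7, C_1 ≅ Z^18, C_2 ≅ Z^12.

∂_1: C_1 → C_0 maps an edge to its endpoints' difference, ∂[p,q] = q − p.
As a 7×18 matrix over Z this has rank 6, with invariant factors (1,1,1,1,1,1).

∂_2: C_2 → C_1 acts by ∂[p,q,r] = [q,r] − [p,r] + [p,q]. For instance
  ∂[v_0,v_3,v_4] = [v_3,v_4] − [v_0,v_4] + [v_0,v_3],
  ∂[v_0,v_1,v_5] = [v_1,v_5] − [v_0,v_5] + [v_0,v_1].
The resulting 18×12 matrix has rank 12, and its Smith normal form has invariant factors (1,1,1,1,1,1,1,1,1,1,1,2).

Reading off H_k = ker ∂_k / im ∂_{k+1}:

  H_0: rank C_0 − rank ∂_1 = 7 − 6 = 1, and the invariant factors of ∂_1 are all 1, so H_0 = Z.
  H_1: rank ker ∂_1 − rank ∂_2 = (18 − 6) − 12 = 0, and ∂_2 has invariant factor 2 > 1, so H_1 = Z_2.
  H_2: rank ker ∂_2 − rank ∂_3 = (12 − 12) − 0 = 0, and there is no ∂_3, so H_2 = 0.

As a check, the Euler characteristic is 7 − 18 + 12 = 1, which agrees with 1 − 0 + 0 = 1.
(K is a triangulation of the real projective plane RP^2.)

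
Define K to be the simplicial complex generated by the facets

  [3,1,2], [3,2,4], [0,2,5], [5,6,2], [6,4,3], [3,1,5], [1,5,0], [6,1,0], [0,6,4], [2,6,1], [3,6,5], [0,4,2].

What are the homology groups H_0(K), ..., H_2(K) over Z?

Take the total order 0 < 1 < 2 < 3 < 4 < 5 < 6 on the vertex set. Then K (dimension 2) consists of the simplices:

  0-simplices (7): [0], [1], [2], [3], [4], [5], [6]
  1-simplices (18): [0,1], [0,2], [0,4], [0,5], [0,6], [1,2], [1,3], [1,5], [1,6], [2,3], [2,4], [2,5], [2,6], [3,4], [3,5], [3,6], [4,6], [5,6]
  2-simplices (12): [0,1,5], [0,1,6], [0,2,4], [0,2,5], [0,4,6], [1,2,3], [1,2,6], [1,3,5], [2,3,4], [2,5,6], [3,4,6], [3,5,6]

so the chain groups are C_0 ≅ Z^7, C_1 ≅ Z^18, C_2 ≅ Z^12.

Boundary ∂_1: C_1 → C_0 maps an edge to its endpoints' difference, ∂[p,q] = q − p. For instance
  ∂[0,5] = [5] − [0].
As a 7×18 matrix over Z this has rank 6, with invariant factors (1,1,1,1,1,1).

The boundary map ∂_2: C_2 → C_1 acts by ∂[p,q,r] = [q,r] − [p,r] + [p,q]. For instance
  ∂[2,3,4] = [3,4] − [2,4] + [2,3],
  ∂[1,2,6] = [2,6] − [1,6] + [1,2].
The 18×12 boundary matrix has rank 12 and Smith normal form diag(1,1,1,1,1,1,1,1,1,1,1,2).

From H_k ≅ ker(∂_k) / im(∂_{k+1}) we obtain:

  H_0: rank C_0 − rank ∂_1 = 7 − 6 = 1, and the invariant factors of ∂_1 are all 1, so H_0 = Z.
  H_1: rank ker ∂_1 − rank ∂_2 = (18 − 6) − 12 = 0, and ∂_2 has invariant factor 2 > 1, so H_1 = Z/2Z.
  H_2: rank ker ∂_2 − rank ∂_3 = (12 − 12) − 0 = 0, and there is no ∂_3, so H_2 = 0.

(K is a triangulation of the real projective plane RP^2.)

H_0 ≅ Z,  H_1 ≅ Z/2Z,  H_2 = 0.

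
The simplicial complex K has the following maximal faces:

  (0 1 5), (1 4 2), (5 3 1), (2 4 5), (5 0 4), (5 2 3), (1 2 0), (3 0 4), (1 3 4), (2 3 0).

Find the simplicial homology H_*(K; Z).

H_0 ≅ Z,  H_1 ≅ Z/2,  H_2 = 0.

Order the vertices as 0 < 1 < 2 < 3 < 4 < 5. Listing each simplex with vertices in this order, K has dimension 2 with simplices:

  0-simplices (6): [0], [1], [2], [3], [4], [5]
  1-simplices (15): [0,1], [0,2], [0,3], [0,4], [0,5], [1,2], [1,3], [1,4], [1,5], [2,3], [2,4], [2,5], [3,4], [3,5], [4,5]
  2-simplices (10): [0,1,2], [0,1,5], [0,2,3], [0,3,4], [0,4,5], [1,2,4], [1,3,4], [1,3,5], [2,3,5], [2,4,5]

giving chain groups C_0 ≅ Z^6, C_1 ≅ Z^15, C_2 ≅ Z^10.

The boundary map ∂_1: C_1 → C_0 maps an edge to its endpoints' difference, ∂[p,q] = q − p. For instance
  ∂[0,1] = [1] − [0].
The resulting 6×15 matrix has rank 5, and its Smith normal form has invariant factors (1,1,1,1,1).

The boundary map ∂_2: C_2 → C_1 sends each 2-simplex [p,q,r] to [q,r] − [p,r] + [p,q]. For instance
  ∂[0,1,2] = [1,2] − [0,2] + [0,1],
  ∂[0,4,5] = [4,5] − [0,5] + [0,4].
The 15×10 boundary matrix has rank 10 and Smith normal form diag(1,1,1,1,1,1,1,1,1,2).

From H_k ≅ ker(∂_k) / im(∂_{k+1}) we obtain:

  H_0: rank C_0 − rank ∂_1 = 6 − 5 = 1, and the invariant factors of ∂_1 are all 1, so H_0 = Z.
  H_1: rank ker ∂_1 − rank ∂_2 = (15 − 5) − 10 = 0, and ∂_2 has invariant factor 2 > 1, so H_1 = Z/2.
  H_2: rank ker ∂_2 − rank ∂_3 = (10 − 10) − 0 = 0, and there is no ∂_3, so H_2 = 0.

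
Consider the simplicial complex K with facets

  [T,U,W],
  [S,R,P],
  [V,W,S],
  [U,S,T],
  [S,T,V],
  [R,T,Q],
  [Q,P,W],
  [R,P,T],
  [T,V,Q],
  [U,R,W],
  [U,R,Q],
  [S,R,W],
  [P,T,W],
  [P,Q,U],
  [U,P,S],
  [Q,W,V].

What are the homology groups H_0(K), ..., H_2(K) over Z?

H_0 ≅ Z,  H_1 ≅ Z^2,  H_2 ≅ Z.

Fix the vertex order P < Q < R < S < T < U < V < W and write every simplex with vertices in increasing order. Then dim K = 2 and the simplices of K are:

  0-simplices (8): P, Q, R, S, T, U, V, W
  1-simplices (24): PQ, PR, PS, PT, PU, PW, QR, QT, QU, QV, QW, RS, RT, RU, RW, ST, SU, SV, SW, TU, TV, TW, UW, VW
  2-simplices (16): PQU, PQW, PRS, PRT, PSU, PTW, QRT, QRU, QTV, QVW, RSW, RUW, STU, STV, SVW, TUW

Hence C_0 ≅ Z^8, C_1 ≅ Z^24, C_2 ≅ Z^16.

∂_1: C_1 → C_0 sends each edge [p,q] (with p < q) to q − p. For instance
  ∂PT = T − P.
As a 8×24 matrix over Z this has rank 7, with invariant factors (1,1,1,1,1,1,1).

The boundary map ∂_2: C_2 → C_1 acts by ∂[p,q,r] = [q,r] − [p,r] + [p,q]. For instance
  ∂SVW = VW − SW + SV,
  ∂RSW = SW − RW + RS.
The 24×16 boundary matrix has rank 15 and Smith normal form diag(1,1,1,1,1,1,1,1,1,1,1,1,1,1,1).

Reading off H_k = ker ∂_k / im ∂_{k+1}:

  H_0: rank C_0 − rank ∂_1 = 8 − 7 = 1, and the invariant factors of ∂_1 are all 1, so H_0 ≅ Z.
  H_1: rank ker ∂_1 − rank ∂_2 = (24 − 7) − 15 = 2, and the invariant factors of ∂_2 are all 1, so H_1 ≅ Z^2.
  H_2: rank ker ∂_2 − rank ∂_3 = (16 − 15) − 0 = 1, and there is no ∂_3, so H_2 ≅ Z.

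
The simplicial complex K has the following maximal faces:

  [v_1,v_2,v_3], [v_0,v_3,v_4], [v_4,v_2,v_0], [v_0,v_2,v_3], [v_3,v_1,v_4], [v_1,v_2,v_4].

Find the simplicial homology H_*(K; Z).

Fix the vertex order v_0 < v_1 < v_2 < v_3 < v_4 and write every simplex with vertices in increasing order. Then dim K = 2 and the simplices of K are:

  0-simplices (5): [v_0], [v_1], [v_2], [v_3], [v_4]
  1-simplices (9): [v_0,v_2], [v_0,v_3], [v_0,v_4], [v_1,v_2], [v_1,v_3], [v_1,v_4], [v_2,v_3], [v_2,v_4], [v_3,v_4]
  2-simplices (6): [v_0,v_2,v_3], [v_0,v_2,v_4], [v_0,v_3,v_4], [v_1,v_2,v_3], [v_1,v_2,v_4], [v_1,v_3,v_4]

so the chain groups are C_0 ≅ Z^5, C_1 ≅ Z^9, C_2 ≅ Z^6.

The boundary map ∂_1: C_1 → C_0 maps an edge to its endpoints' difference, ∂[p,q] = q − p. For instance
  ∂[v_2,v_3] = [v_3] − [v_2].
The 5×9 boundary matrix has rank 4 and Smith normal form diag(1,1,1,1).

∂_2: C_2 → C_1 sends each 2-simplex [p,q,r] to [q,r] − [p,r] + [p,q]. For instance
  ∂[v_0,v_2,v_3] = [v_2,v_3] − [v_0,v_3] + [v_0,v_2],
  ∂[v_1,v_2,v_3] = [v_2,v_3] − [v_1,v_3] + [v_1,v_2].
As a 9×6 matrix over Z this has rank 5, with invariant factors (1,1,1,1,1).

Reading off H_k = ker ∂_k / im ∂_{k+1}:

  H_0: rank C_0 − rank ∂_1 = 5 − 4 = 1, and the invariant factors of ∂_1 are all 1, so H_0 ≅ Z.
  H_1: rank ker ∂_1 − rank ∂_2 = (9 − 4) − 5 = 0, and the invariant factors of ∂_2 are all 1, so H_1 ≅ 0.
  H_2: rank ker ∂_2 − rank ∂_3 = (6 − 5) − 0 = 1, and there is no ∂_3, so H_2 ≅ Z.

(K is a triangulation of the 2-sphere S^2.)

H_0 ≅ Z,  H_1 = 0,  H_2 ≅ Z.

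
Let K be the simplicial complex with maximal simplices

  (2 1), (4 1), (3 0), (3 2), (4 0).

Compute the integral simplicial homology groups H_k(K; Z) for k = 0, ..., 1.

Take the total order 0 < 1 < 2 < 3 < 4 on the vertex set. Then K (dimension 1) consists of the simplices:

  0-simplices (5): [0], [1], [2], [3], [4]
  1-simplices (5): [0,3], [0,4], [1,2], [1,4], [2,3]

so the chain groups are C_0 ≅ Z^5, C_1 ≅ Z^5.

∂_1: C_1 → C_0 is given by ∂[p,q] = [q] − [p]. For instance
  ∂[1,4] = [4] − [1].
The resulting 5×5 matrix has rank 4, and its Smith normal form has invariant factors (1,1,1,1).

Reading off H_k = ker ∂_k / im ∂_{k+1}:

  H_0: rank C_0 − rank ∂_1 = 5 − 4 = 1, and the invariant factors of ∂_1 are all 1, so H_0 = Z.
  H_1: rank ker ∂_1 − rank ∂_2 = (5 − 4) − 0 = 1, and there is no ∂_2, so H_1 = Z.

H_0 = Z,  H_1 = Z.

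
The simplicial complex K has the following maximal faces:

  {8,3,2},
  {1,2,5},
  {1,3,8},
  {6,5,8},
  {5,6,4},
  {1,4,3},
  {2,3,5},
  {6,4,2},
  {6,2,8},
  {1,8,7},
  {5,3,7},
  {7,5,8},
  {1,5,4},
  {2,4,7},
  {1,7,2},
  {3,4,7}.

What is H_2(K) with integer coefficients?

Order the vertices as 1 < 2 < 3 < 4 < 5 < 6 < 7 < 8. Listing each simplex with vertices in this order, K has dimension 2 with simplices:

  0-simplices (8): [1], [2], [3], [4], [5], [6], [7], [8]
  1-simplices (24): (24 of them)
  2-simplices (16): [1,2,5], [1,2,7], [1,3,4], [1,3,8], [1,4,5], [1,7,8], [2,3,5], [2,3,8], [2,4,6], [2,4,7], [2,6,8], [3,4,7], [3,5,7], [4,5,6], [5,6,8], [5,7,8]

Hence C_0 ≅ Z^8, C_1 ≅ Z^24, C_2 ≅ Z^16.

∂_1: C_1 → C_0 is given by ∂[p,q] = [q] − [p]. For instance
  ∂[1,3] = [3] − [1].
The resulting 8×24 matrix has rank 7, and its Smith normal form has invariant factors (1,1,1,1,1,1,1).

The boundary map ∂_2: C_2 → C_1 acts by ∂[p,q,r] = [q,r] − [p,r] + [p,q]. For instance
  ∂[5,6,8] = [6,8] − [5,8] + [5,6],
  ∂[2,3,8] = [3,8] − [2,8] + [2,3].
The resulting 24×16 matrix has rank 15, and its Smith normal form has invariant factors (1,1,1,1,1,1,1,1,1,1,1,1,1,1,1).

Reading off H_k = ker ∂_k / im ∂_{k+1}:

  H_2: rank ker ∂_2 − rank ∂_3 = (16 − 15) − 0 = 1, and there is no ∂_3, so H_2 ≅ Z.

(K is a triangulation of the torus T^2.)

H_2 ≅ Z.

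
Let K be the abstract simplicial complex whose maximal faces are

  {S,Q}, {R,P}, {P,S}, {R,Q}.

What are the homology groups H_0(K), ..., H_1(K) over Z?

H_0 ≅ Z,  H_1 ≅ Z.

Take the total order P < Q < R < S on the vertex set. Then K (dimension 1) consists of the simplices:

  0-simplices (4): P, Q, R, S
  1-simplices (4): PR, PS, QR, QS

so the chain groups are C_0 ≅ Z^4, C_1 ≅ Z^4.

Boundary ∂_1: C_1 → C_0 is given by ∂[p,q] = [q] − [p]. For instance
  ∂PR = R − P.
As a 4×4 matrix over Z this has rank 3, with invariant factors (1,1,1).

Reading off H_k = ker ∂_k / im ∂_{k+1}:

  H_0: rank C_0 − rank ∂_1 = 4 − 3 = 1, and the invariant factors of ∂_1 are all 1, so H_0 ≅ Z.
  H_1: rank ker ∂_1 − rank ∂_2 = (4 − 3) − 0 = 1, and there is no ∂_2, so H_1 ≅ Z.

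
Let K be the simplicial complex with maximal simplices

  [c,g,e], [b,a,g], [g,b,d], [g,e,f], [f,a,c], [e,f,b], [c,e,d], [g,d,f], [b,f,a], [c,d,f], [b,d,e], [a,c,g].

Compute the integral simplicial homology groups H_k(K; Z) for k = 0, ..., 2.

Take the total order a < b < c < d < e < f < g on the vertex set. Then K (dimension 2) consists of the simplices:

  0-simplices (7): a, b, c, d, e, f, g
  1-simplices (18): ab, ac, af, ag, bd, be, bf, bg, cd, ce, cf, cg, de, df, dg, ef, eg, fg
  2-simplices (12): abf, abg, acf, acg, bde, bdg, bef, cde, cdf, ceg, dfg, efg

so the chain groups are C_0 ≅ Z^7, C_1 ≅ Z^18, C_2 ≅ Z^12.

Boundary ∂_1: C_1 → C_0 sends each edge [p,q] (with p < q) to q − p.
The 7×18 boundary matrix has rank 6 and Smith normal form diag(1,1,1,1,1,1).

Boundary ∂_2: C_2 → C_1 sends each 2-simplex [p,q,r] to [q,r] − [p,r] + [p,q]. For instance
  ∂bdg = dg − bg + bd,
  ∂abg = bg − ag + ab.
This gives a 18×12 integer matrix of rank 12; reducing to Smith normal form yields diagonal entries (1,1,1,1,1,1,1,1,1,1,1,2).

From H_k ≅ ker(∂_k) / im(∂_{k+1}) we obtain:

  H_0: rank C_0 − rank ∂_1 = 7 − 6 = 1, and the invariant factors of ∂_1 are all 1, so H_0 ≅ Z.
  H_1: rank ker ∂_1 − rank ∂_2 = (18 − 6) − 12 = 0, and ∂_2 has invariant factor 2 > 1, so H_1 ≅ Z/2.
  H_2: rank ker ∂_2 − rank ∂_3 = (12 − 12) − 0 = 0, and there is no ∂_3, so H_2 ≅ 0.

As a check, the Euler characteristic is 7 − 18 + 12 = 1, which agrees with 1 − 0 + 0 = 1.

H_0 ≅ Z,  H_1 ≅ Z/2,  H_2 = 0.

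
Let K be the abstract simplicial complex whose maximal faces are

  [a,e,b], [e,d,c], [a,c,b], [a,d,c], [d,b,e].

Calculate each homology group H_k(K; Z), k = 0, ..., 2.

K has 5 vertices, 10 edges, 5 triangles.
rank ∂_0 = 0, rank ∂_1 = 4 ⇒ b_0 = 5 − 0 − 4 = 1; all invariant factors of ∂_1 are 1 so no torsion. So H_0 ≅ Z.
rank ∂_1 = 4, rank ∂_2 = 5 ⇒ b_1 = 10 − 4 − 5 = 1; all invariant factors of ∂_2 are 1 so no torsion. So H_1 ≅ Z.
rank ∂_2 = 5, rank ∂_3 = 0 ⇒ b_2 = 5 − 5 − 0 = 0. So H_2 ≅ 0.

H_0 ≅ Z,  H_1 ≅ Z,  H_2 = 0.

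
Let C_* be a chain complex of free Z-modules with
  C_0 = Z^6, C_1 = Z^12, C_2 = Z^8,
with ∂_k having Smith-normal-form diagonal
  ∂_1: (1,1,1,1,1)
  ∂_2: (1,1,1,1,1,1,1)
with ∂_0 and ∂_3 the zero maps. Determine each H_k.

H_0 = Z,  H_1 = 0,  H_2 = Z.

H_0: b_0 = 6 − 0 − 5 = 1; torsion from ∂_1 factors > 1: none. So H_0 = Z.
H_1: b_1 = 12 − 5 − 7 = 0; torsion from ∂_2 factors > 1: none. So H_1 = 0.
H_2: b_2 = 8 − 7 − 0 = 1; torsion from ∂_3 factors > 1: none. So H_2 = Z.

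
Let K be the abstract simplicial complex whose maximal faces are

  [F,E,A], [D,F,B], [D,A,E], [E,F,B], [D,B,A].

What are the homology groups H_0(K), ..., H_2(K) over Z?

Fix the vertex order A < B < D < E < F and write every simplex with vertices in increasing order. Then dim K = 2 and the simplices of K are:

  0-simplices (5): A, B, D, E, F
  1-simplices (10): AB, AD, AE, AF, BD, BE, BF, DE, DF, EF
  2-simplices (5): ABD, ADE, AEF, BDF, BEF

so the chain groups are C_0 ≅ Z^5, C_1 ≅ Z^10, C_2 ≅ Z^5.

The boundary map ∂_1: C_1 → C_0 is given by ∂[p,q] = [q] − [p]. For instance
  ∂AE = E − A.
The 5×10 boundary matrix has rank 4 and Smith normal form diag(1,1,1,1).

The boundary map ∂_2: C_2 → C_1 acts by ∂[p,q,r] = [q,r] − [p,r] + [p,q]. For instance
  ∂BDF = DF − BF + BD,
  ∂BEF = EF − BF + BE.
The resulting 10×5 matrix has rank 5, and its Smith normal form has invariant factors (1,1,1,1,1).

Reading off H_k = ker ∂_k / im ∂_{k+1}:

  H_0: rank C_0 − rank ∂_1 = 5 − 4 = 1, and the invariant factors of ∂_1 are all 1, so H_0 = Z.
  H_1: rank ker ∂_1 − rank ∂_2 = (10 − 4) − 5 = 1, and the invariant factors of ∂_2 are all 1, so H_1 = Z.
  H_2: rank ker ∂_2 − rank ∂_3 = (5 − 5) − 0 = 0, and there is no ∂_3, so H_2 = 0.

H_0 = Z,  H_1 = Z,  H_2 = 0.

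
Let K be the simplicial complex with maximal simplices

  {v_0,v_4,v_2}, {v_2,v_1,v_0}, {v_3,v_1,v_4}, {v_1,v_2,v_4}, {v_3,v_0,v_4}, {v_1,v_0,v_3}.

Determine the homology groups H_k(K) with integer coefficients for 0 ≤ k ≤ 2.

Fix the vertex order v_0 < v_1 < v_2 < v_3 < v_4 and write every simplex with vertices in increasing order. Then dim K = 2 and the simplices of K are:

  0-simplices (5): [v_0], [v_1], [v_2], [v_3], [v_4]
  1-simplices (9): [v_0,v_1], [v_0,v_2], [v_0,v_3], [v_0,v_4], [v_1,v_2], [v_1,v_3], [v_1,v_4], [v_2,v_4], [v_3,v_4]
  2-simplices (6): [v_0,v_1,v_2], [v_0,v_1,v_3], [v_0,v_2,v_4], [v_0,v_3,v_4], [v_1,v_2,v_4], [v_1,v_3,v_4]

Hence C_0 ≅ Z^5, C_1 ≅ Z^9, C_2 ≅ Z^6.

The boundary map ∂_1: C_1 → C_0 is given by ∂[p,q] = [q] − [p]. For instance
  ∂[v_1,v_3] = [v_3] − [v_1].
The 5×9 boundary matrix has rank 4 and Smith normal form diag(1,1,1,1).

Boundary ∂_2: C_2 → C_1 acts by ∂[p,q,r] = [q,r] − [p,r] + [p,q]. For instance
  ∂[v_1,v_3,v_4] = [v_3,v_4] − [v_1,v_4] + [v_1,v_3],
  ∂[v_0,v_1,v_3] = [v_1,v_3] − [v_0,v_3] + [v_0,v_1].
The 9×6 boundary matrix has rank 5 and Smith normal form diag(1,1,1,1,1).

Reading off H_k = ker ∂_k / im ∂_{k+1}:

  H_0: rank C_0 − rank ∂_1 = 5 − 4 = 1, and the invariant factors of ∂_1 are all 1, so H_0 = Z.
  H_1: rank ker ∂_1 − rank ∂_2 = (9 − 4) − 5 = 0, and the invariant factors of ∂_2 are all 1, so H_1 = 0.
  H_2: rank ker ∂_2 − rank ∂_3 = (6 − 5) − 0 = 1, and there is no ∂_3, so H_2 = Z.

As a check, the Euler characteristic is 5 − 9 + 6 = 2, which agrees with 1 − 0 + 1 = 2.
(K is a triangulation of the 2-sphere S^2.)

H_0 ≅ Z,  H_1 = 0,  H_2 ≅ Z.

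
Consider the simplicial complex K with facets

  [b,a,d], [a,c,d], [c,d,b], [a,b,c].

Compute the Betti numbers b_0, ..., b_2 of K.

Order the vertices as a < b < c < d. Listing each simplex with vertices in this order, K has dimension 2 with simplices:

  0-simplices (4): a, b, c, d
  1-simplices (6): ab, ac, ad, bc, bd, cd
  2-simplices (4): abc, abd, acd, bcd

giving chain groups C_0 ≅ Z^4, C_1 ≅ Z^6, C_2 ≅ Z^4.

∂_1: C_1 → C_0 maps an edge to its endpoints' difference, ∂[p,q] = q − p.
As a 4×6 matrix over Z this has rank 3, with invariant factors (1,1,1).

∂_2: C_2 → C_1 sends each 2-simplex [p,q,r] to [q,r] − [p,r] + [p,q]. For instance
  ∂abd = bd − ad + ab,
  ∂bcd = cd − bd + bc.
This gives a 6×4 integer matrix of rank 3; reducing to Smith normal form yields diagonal entries (1,1,1).

Now H_k = ker ∂_k / im ∂_{k+1}, so:

  H_0: rank C_0 − rank ∂_1 = 4 − 3 = 1, and the invariant factors of ∂_1 are all 1, so H_0 ≅ Z.
  H_1: rank ker ∂_1 − rank ∂_2 = (6 − 3) − 3 = 0, and the invariant factors of ∂_2 are all 1, so H_1 ≅ 0.
  H_2: rank ker ∂_2 − rank ∂_3 = (4 − 3) − 0 = 1, and there is no ∂_3, so H_2 ≅ Z.

(K is a triangulation of the 2-sphere S^2.)

Hence the Betti numbers are b_0 = 1, b_1 = 0, b_2 = 1.

b_0 = 1, b_1 = 0, b_2 = 1.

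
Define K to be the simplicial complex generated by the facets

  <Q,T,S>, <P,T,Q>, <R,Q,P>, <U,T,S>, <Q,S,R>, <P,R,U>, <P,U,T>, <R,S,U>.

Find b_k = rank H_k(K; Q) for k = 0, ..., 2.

b_0 = 1, b_1 = 0, b_2 = 1.

Order the vertices as P < Q < R < S < T < U. Listing each simplex with vertices in this order, K has dimension 2 with simplices:

  0-simplices (6): P, Q, R, S, T, U
  1-simplices (12): PQ, PR, PT, PU, QR, QS, QT, RS, RU, ST, SU, TU
  2-simplices (8): PQR, PQT, PRU, PTU, QRS, QST, RSU, STU

Hence C_0 ≅ Z^6, C_1 ≅ Z^12, C_2 ≅ Z^8.

Boundary ∂_1: C_1 → C_0 sends each edge [p,q] (with p < q) to q − p.
This gives a 6×12 integer matrix of rank 5; reducing to Smith normal form yields diagonal entries (1,1,1,1,1).

Boundary ∂_2: C_2 → C_1 maps a triangle to the signed sum of its edges. For instance
  ∂QRS = RS − QS + QR,
  ∂RSU = SU − RU + RS.
As a 12×8 matrix over Z this has rank 7, with invariant factors (1,1,1,1,1,1,1).

Now H_k = ker ∂_k / im ∂_{k+1}, so:

  H_0: rank C_0 − rank ∂_1 = 6 − 5 = 1, and the invariant factors of ∂_1 are all 1, so H_0 ≅ Z.
  H_1: rank ker ∂_1 − rank ∂_2 = (12 − 5) − 7 = 0, and the invariant factors of ∂_2 are all 1, so H_1 ≅ 0.
  H_2: rank ker ∂_2 − rank ∂_3 = (8 − 7) − 0 = 1, and there is no ∂_3, so H_2 ≅ Z.

As a check, the Euler characteristic is 6 − 12 + 8 = 2, which agrees with 1 − 0 + 1 = 2.

Hence the Betti numbers are b_0 = 1, b_1 = 0, b_2 = 1.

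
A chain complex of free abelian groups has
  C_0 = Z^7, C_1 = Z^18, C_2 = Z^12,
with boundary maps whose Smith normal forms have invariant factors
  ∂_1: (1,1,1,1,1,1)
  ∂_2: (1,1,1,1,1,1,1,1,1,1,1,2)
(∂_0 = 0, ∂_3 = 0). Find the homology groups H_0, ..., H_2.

H_0 = Z,  H_1 = Z_2,  H_2 = 0.

H_0: b_0 = 7 − 0 − 6 = 1; torsion from ∂_1 factors > 1: none. So H_0 = Z.
H_1: b_1 = 18 − 6 − 12 = 0; torsion from ∂_2 factors > 1: [2]. So H_1 = Z_2.
H_2: b_2 = 12 − 12 − 0 = 0; torsion from ∂_3 factors > 1: none. So H_2 = 0.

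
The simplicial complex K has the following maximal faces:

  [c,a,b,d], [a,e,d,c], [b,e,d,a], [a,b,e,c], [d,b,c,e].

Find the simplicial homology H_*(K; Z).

We work with the vertex ordering a < b < c < d < e. The simplices of K, each written with vertices in increasing order, are:

  0-simplices (5): a, b, c, d, e
  1-simplices (10): ab, ac, ad, ae, bc, bd, be, cd, ce, de
  2-simplices (10): abc, abd, abe, acd, ace, ade, bcd, bce, bde, cde
  3-simplices (5): abcd, abce, abde, acde, bcde

giving chain groups C_0 ≅ Z^5, C_1 ≅ Z^10, C_2 ≅ Z^10, C_3 ≅ Z^5.

The boundary map ∂_1: C_1 → C_0 is given by ∂[p,q] = [q] − [p]. For instance
  ∂ae = e − a.
This gives a 5×10 integer matrix of rank 4; reducing to Smith normal form yields diagonal entries (1,1,1,1).

The boundary map ∂_2: C_2 → C_1 maps a triangle to the signed sum of its edges. For instance
  ∂bde = de − be + bd,
  ∂ade = de − ae + ad.
The resulting 10×10 matrix has rank 6, and its Smith normal form has invariant factors (1,1,1,1,1,1).

The boundary map ∂_3: C_3 → C_2 sends each 3-simplex σ to the alternating sum Σ_i (−1)^i (σ with its i-th vertex removed). For instance
  ∂bcde = cde − bde + bce − bcd,
  ∂abcd = bcd − acd + abd − abc.
As a 10×5 matrix over Z this has rank 4, with invariant factors (1,1,1,1).

Computing H_k = (kernel of ∂_k) / (image of ∂_{k+1}):

  H_0: rank C_0 − rank ∂_1 = 5 − 4 = 1, and the invariant factors of ∂_1 are all 1, so H_0 ≅ Z.
  H_1: rank ker ∂_1 − rank ∂_2 = (10 − 4) − 6 = 0, and the invariant factors of ∂_2 are all 1, so H_1 ≅ 0.
  H_2: rank ker ∂_2 − rank ∂_3 = (10 − 6) − 4 = 0, and the invariant factors of ∂_3 are all 1, so H_2 ≅ 0.
  H_3: rank ker ∂_3 − rank ∂_4 = (5 − 4) − 0 = 1, and there is no ∂_4, so H_3 ≅ Z.

As a check, the Euler characteristic is 5 − 10 + 10 − 5 = 0, which agrees with 1 − 0 + 0 − 1 = 0.

H_0 = Z,  H_1 = 0,  H_2 = 0,  H_3 = Z.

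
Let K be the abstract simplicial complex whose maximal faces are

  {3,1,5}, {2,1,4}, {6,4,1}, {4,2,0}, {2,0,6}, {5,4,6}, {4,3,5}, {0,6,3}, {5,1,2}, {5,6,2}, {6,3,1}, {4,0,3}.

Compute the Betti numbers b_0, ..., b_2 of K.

b_0 = 1, b_1 = 0, b_2 = 0.

We work with the vertex ordering 0 < 1 < 2 < 3 < 4 < 5 < 6. The simplices of K, each written with vertices in increasing order, are:

  0-simplices (7): [0], [1], [2], [3], [4], [5], [6]
  1-simplices (18): [0,2], [0,3], [0,4], [0,6], [1,2], [1,3], [1,4], [1,5], [1,6], [2,4], [2,5], [2,6], [3,4], [3,5], [3,6], [4,5], [4,6], [5,6]
  2-simplices (12): [0,2,4], [0,2,6], [0,3,4], [0,3,6], [1,2,4], [1,2,5], [1,3,5], [1,3,6], [1,4,6], [2,5,6], [3,4,5], [4,5,6]

giving chain groups C_0 ≅ Z^7, C_1 ≅ Z^18, C_2 ≅ Z^12.

The boundary map ∂_1: C_1 → C_0 sends each edge [p,q] (with p < q) to q − p. For instance
  ∂[3,5] = [5] − [3].
The resulting 7×18 matrix has rank 6, and its Smith normal form has invariant factors (1,1,1,1,1,1).

∂_2: C_2 → C_1 maps a triangle to the signed sum of its edges. For instance
  ∂[0,3,4] = [3,4] − [0,4] + [0,3],
  ∂[1,4,6] = [4,6] − [1,6] + [1,4].
As a 18×12 matrix over Z this has rank 12, with invariant factors (1,1,1,1,1,1,1,1,1,1,1,2).

From H_k ≅ ker(∂_k) / im(∂_{k+1}) we obtain:

  H_0: rank C_0 − rank ∂_1 = 7 − 6 = 1, and the invariant factors of ∂_1 are all 1, so H_0 ≅ Z.
  H_1: rank ker ∂_1 − rank ∂_2 = (18 − 6) − 12 = 0, and ∂_2 has invariant factor 2 > 1, so H_1 ≅ Z/2.
  H_2: rank ker ∂_2 − rank ∂_3 = (12 − 12) − 0 = 0, and there is no ∂_3, so H_2 ≅ 0.

As a check, the Euler characteristic is 7 − 18 + 12 = 1, which agrees with 1 − 0 + 0 = 1.

Hence the Betti numbers are b_0 = 1, b_1 = 0, b_2 = 0.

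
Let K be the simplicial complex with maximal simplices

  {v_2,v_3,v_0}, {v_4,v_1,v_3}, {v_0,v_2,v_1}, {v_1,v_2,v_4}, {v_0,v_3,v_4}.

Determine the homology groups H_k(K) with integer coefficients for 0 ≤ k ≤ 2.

H_0 = Z,  H_1 = Z,  H_2 = 0.

Order the vertices as v_0 < v_1 < v_2 < v_3 < v_4. Listing each simplex with vertices in this order, K has dimension 2 with simplices:

  0-simplices (5): [v_0], [v_1], [v_2], [v_3], [v_4]
  1-simplices (10): [v_0,v_1], [v_0,v_2], [v_0,v_3], [v_0,v_4], [v_1,v_2], [v_1,v_3], [v_1,v_4], [v_2,v_3], [v_2,v_4], [v_3,v_4]
  2-simplices (5): [v_0,v_1,v_2], [v_0,v_2,v_3], [v_0,v_3,v_4], [v_1,v_2,v_4], [v_1,v_3,v_4]

giving chain groups C_0 ≅ Z^5, C_1 ≅ Z^10, C_2 ≅ Z^5.

∂_1: C_1 → C_0 sends each edge [p,q] (with p < q) to q − p. For instance
  ∂[v_1,v_4] = [v_4] − [v_1].
The 5×10 boundary matrix has rank 4 and Smith normal form diag(1,1,1,1).

Boundary ∂_2: C_2 → C_1 acts by ∂[p,q,r] = [q,r] − [p,r] + [p,q]. For instance
  ∂[v_0,v_2,v_3] = [v_2,v_3] − [v_0,v_3] + [v_0,v_2],
  ∂[v_1,v_3,v_4] = [v_3,v_4] − [v_1,v_4] + [v_1,v_3].
The resulting 10×5 matrix has rank 5, and its Smith normal form has invariant factors (1,1,1,1,1).

Computing H_k = (kernel of ∂_k) / (image of ∂_{k+1}):

  H_0: rank C_0 − rank ∂_1 = 5 − 4 = 1, and the invariant factors of ∂_1 are all 1, so H_0 = Z.
  H_1: rank ker ∂_1 − rank ∂_2 = (10 − 4) − 5 = 1, and the invariant factors of ∂_2 are all 1, so H_1 = Z.
  H_2: rank ker ∂_2 − rank ∂_3 = (5 − 5) − 0 = 0, and there is no ∂_3, so H_2 = 0.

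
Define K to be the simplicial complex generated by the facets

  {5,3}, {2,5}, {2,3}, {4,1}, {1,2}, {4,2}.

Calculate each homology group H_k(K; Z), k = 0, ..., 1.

Order the vertices as 1 < 2 < 3 < 4 < 5. Listing each simplex with vertices in this order, K has dimension 1 with simplices:

  0-simplices (5): [1], [2], [3], [4], [5]
  1-simplices (6): [1,2], [1,4], [2,3], [2,4], [2,5], [3,5]

giving chain groups C_0 ≅ Z^5, C_1 ≅ Z^6.

The boundary map ∂_1: C_1 → C_0 is given by ∂[p,q] = [q] − [p].
The resulting 5×6 matrix has rank 4, and its Smith normal form has invariant factors (1,1,1,1).

Reading off H_k = ker ∂_k / im ∂_{k+1}:

  H_0: rank C_0 − rank ∂_1 = 5 − 4 = 1, and the invariant factors of ∂_1 are all 1, so H_0 = Z.
  H_1: rank ker ∂_1 − rank ∂_2 = (6 − 4) − 0 = 2, and there is no ∂_2, so H_1 = Z^2.

As a check, the Euler characteristic is 5 − 6 = -1, which agrees with 1 − 2 = -1.

H_0 ≅ Z,  H_1 ≅ Z^2.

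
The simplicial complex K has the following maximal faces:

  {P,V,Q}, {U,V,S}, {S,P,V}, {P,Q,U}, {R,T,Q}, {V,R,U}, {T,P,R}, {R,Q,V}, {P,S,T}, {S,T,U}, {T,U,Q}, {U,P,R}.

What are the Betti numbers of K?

Order the vertices as P < Q < R < S < T < U < V. Listing each simplex with vertices in this order, K has dimension 2 with simplices:

  0-simplices (7): P, Q, R, S, T, U, V
  1-simplices (18): PQ, PR, PS, PT, PU, PV, QR, QT, QU, QV, RT, RU, RV, ST, SU, SV, TU, UV
  2-simplices (12): PQU, PQV, PRT, PRU, PST, PSV, QRT, QRV, QTU, RUV, STU, SUV

giving chain groups C_0 ≅ Z^7, C_1 ≅ Z^18, C_2 ≅ Z^12.

The boundary map ∂_1: C_1 → C_0 sends each edge [p,q] (with p < q) to q − p. For instance
  ∂PS = S − P.
The resulting 7×18 matrix has rank 6, and its Smith normal form has invariant factors (1,1,1,1,1,1).

Boundary ∂_2: C_2 → C_1 sends each 2-simplex [p,q,r] to [q,r] − [p,r] + [p,q]. For instance
  ∂PSV = SV − PV + PS,
  ∂PQU = QU − PU + PQ.
This gives a 18×12 integer matrix of rank 12; reducing to Smith normal form yields diagonal entries (1,1,1,1,1,1,1,1,1,1,1,2).

Computing H_k = (kernel of ∂_k) / (image of ∂_{k+1}):

  H_0: rank C_0 − rank ∂_1 = 7 − 6 = 1, and the invariant factors of ∂_1 are all 1, so H_0 = Z.
  H_1: rank ker ∂_1 − rank ∂_2 = (18 − 6) − 12 = 0, and ∂_2 has invariant factor 2 > 1, so H_1 = Z/2.
  H_2: rank ker ∂_2 − rank ∂_3 = (12 − 12) − 0 = 0, and there is no ∂_3, so H_2 = 0.

(K is a triangulation of the real projective plane RP^2.)

Hence the Betti numbers are b_0 = 1, b_1 = 0, b_2 = 0.

b_0 = 1, b_1 = 0, b_2 = 0.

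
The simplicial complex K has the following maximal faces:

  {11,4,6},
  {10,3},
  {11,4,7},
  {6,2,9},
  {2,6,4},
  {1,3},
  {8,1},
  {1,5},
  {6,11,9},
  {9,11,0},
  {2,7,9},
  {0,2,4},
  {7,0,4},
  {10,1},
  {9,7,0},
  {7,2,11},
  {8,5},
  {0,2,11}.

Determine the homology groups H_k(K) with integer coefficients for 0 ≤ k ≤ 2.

K has 12 vertices, 24 edges, 12 triangles.
rank ∂_0 = 0, rank ∂_1 = 10 ⇒ b_0 = 12 − 0 − 10 = 2; all invariant factors of ∂_1 are 1 so no torsion. So H_0 = Z^2.
rank ∂_1 = 10, rank ∂_2 = 12 ⇒ b_1 = 24 − 10 − 12 = 2; ∂_2 has invariant factor(s) [2] giving torsion. So H_1 = Z^2 ⊕ Z/2.
rank ∂_2 = 12, rank ∂_3 = 0 ⇒ b_2 = 12 − 12 − 0 = 0. So H_2 = 0.

H_0 ≅ Z^2,  H_1 ≅ Z^2 ⊕ Z/2,  H_2 = 0.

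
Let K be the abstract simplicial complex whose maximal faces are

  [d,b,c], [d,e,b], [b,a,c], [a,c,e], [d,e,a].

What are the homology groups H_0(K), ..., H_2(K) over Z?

Take the total order a < b < c < d < e on the vertex set. Then K (dimension 2) consists of the simplices:

  0-simplices (5): a, b, c, d, e
  1-simplices (10): ab, ac, ad, ae, bc, bd, be, cd, ce, de
  2-simplices (5): abc, ace, ade, bcd, bde

so the chain groups are C_0 ≅ Z^5, C_1 ≅ Z^10, C_2 ≅ Z^5.

The boundary map ∂_1: C_1 → C_0 is given by ∂[p,q] = [q] − [p]. For instance
  ∂ae = e − a.
The 5×10 boundary matrix has rank 4 and Smith normal form diag(1,1,1,1).

Boundary ∂_2: C_2 → C_1 maps a triangle to the signed sum of its edges. For instance
  ∂ade = de − ae + ad,
  ∂bcd = cd − bd + bc.
The resulting 10×5 matrix has rank 5, and its Smith normal form has invariant factors (1,1,1,1,1).

Reading off H_k = ker ∂_k / im ∂_{k+1}:

  H_0: rank C_0 − rank ∂_1 = 5 − 4 = 1, and the invariant factors of ∂_1 are all 1, so H_0 ≅ Z.
  H_1: rank ker ∂_1 − rank ∂_2 = (10 − 4) − 5 = 1, and the invariant factors of ∂_2 are all 1, so H_1 ≅ Z.
  H_2: rank ker ∂_2 − rank ∂_3 = (5 − 5) − 0 = 0, and there is no ∂_3, so H_2 ≅ 0.

As a check, the Euler characteristic is 5 − 10 + 5 = 0, which agrees with 1 − 1 + 0 = 0.

H_0 ≅ Z,  H_1 ≅ Z,  H_2 = 0.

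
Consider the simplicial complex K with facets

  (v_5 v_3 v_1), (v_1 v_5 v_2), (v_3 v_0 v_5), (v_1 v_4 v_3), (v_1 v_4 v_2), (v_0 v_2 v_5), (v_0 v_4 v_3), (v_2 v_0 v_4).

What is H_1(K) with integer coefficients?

Order the vertices as v_0 < v_1 < v_2 < v_3 < v_4 < v_5. Listing each simplex with vertices in this order, K has dimension 2 with simplices:

  0-simplices (6): [v_0], [v_1], [v_2], [v_3], [v_4], [v_5]
  1-simplices (12): [v_0,v_2], [v_0,v_3], [v_0,v_4], [v_0,v_5], [v_1,v_2], [v_1,v_3], [v_1,v_4], [v_1,v_5], [v_2,v_4], [v_2,v_5], [v_3,v_4], [v_3,v_5]
  2-simplices (8): [v_0,v_2,v_4], [v_0,v_2,v_5], [v_0,v_3,v_4], [v_0,v_3,v_5], [v_1,v_2,v_4], [v_1,v_2,v_5], [v_1,v_3,v_4], [v_1,v_3,v_5]

giving chain groups C_0 ≅ Z^6, C_1 ≅ Z^12, C_2 ≅ Z^8.

Boundary ∂_1: C_1 → C_0 maps an edge to its endpoints' difference, ∂[p,q] = q − p.
As a 6×12 matrix over Z this has rank 5, with invariant factors (1,1,1,1,1).

∂_2: C_2 → C_1 maps a triangle to the signed sum of its edges. For instance
  ∂[v_0,v_3,v_5] = [v_3,v_5] − [v_0,v_5] + [v_0,v_3],
  ∂[v_1,v_3,v_5] = [v_3,v_5] − [v_1,v_5] + [v_1,v_3].
The resulting 12×8 matrix has rank 7, and its Smith normal form has invariant factors (1,1,1,1,1,1,1).

Now H_k = ker ∂_k / im ∂_{k+1}, so:

  H_1: rank ker ∂_1 − rank ∂_2 = (12 − 5) − 7 = 0, and the invariant factors of ∂_2 are all 1, so H_1 ≅ 0.

H_1 = 0.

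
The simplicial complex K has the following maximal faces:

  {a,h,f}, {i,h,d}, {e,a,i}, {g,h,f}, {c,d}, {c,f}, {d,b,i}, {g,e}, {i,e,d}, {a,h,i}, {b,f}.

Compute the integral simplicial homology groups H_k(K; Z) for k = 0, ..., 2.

H_0 = Z,  H_1 = Z^3,  H_2 = 0.

Fix the vertex order a < b < c < d < e < f < g < h < i and write every simplex with vertices in increasing order. Then dim K = 2 and the simplices of K are:

  0-simplices (9): a, b, c, d, e, f, g, h, i
  1-simplices (18): ae, af, ah, ai, bd, bf, bi, cd, cf, de, dh, di, eg, ei, fg, fh, gh, hi
  2-simplices (7): aei, afh, ahi, bdi, dei, dhi, fgh

so the chain groups are C_0 ≅ Z^9, C_1 ≅ Z^18, C_2 ≅ Z^7.

∂_1: C_1 → C_0 is given by ∂[p,q] = [q] − [p].
This gives a 9×18 integer matrix of rank 8; reducing to Smith normal form yields diagonal entries (1,1,1,1,1,1,1,1).

∂_2: C_2 → C_1 maps a triangle to the signed sum of its edges. For instance
  ∂dhi = hi − di + dh,
  ∂dei = ei − di + de.
As a 18×7 matrix over Z this has rank 7, with invariant factors (1,1,1,1,1,1,1).

Now H_k = ker ∂_k / im ∂_{k+1}, so:

  H_0: rank C_0 − rank ∂_1 = 9 − 8 = 1, and the invariant factors of ∂_1 are all 1, so H_0 ≅ Z.
  H_1: rank ker ∂_1 − rank ∂_2 = (18 − 8) − 7 = 3, and the invariant factors of ∂_2 are all 1, so H_1 ≅ Z^3.
  H_2: rank ker ∂_2 − rank ∂_3 = (7 − 7) − 0 = 0, and there is no ∂_3, so H_2 ≅ 0.

As a check, the Euler characteristic is 9 − 18 + 7 = -2, which agrees with 1 − 3 + 0 = -2.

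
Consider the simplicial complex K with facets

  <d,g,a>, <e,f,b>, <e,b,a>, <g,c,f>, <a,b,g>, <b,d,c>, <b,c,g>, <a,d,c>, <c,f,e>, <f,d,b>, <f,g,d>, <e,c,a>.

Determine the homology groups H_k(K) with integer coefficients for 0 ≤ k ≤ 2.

We work with the vertex ordering a < b < c < d < e < f < g. The simplices of K, each written with vertices in increasing order, are:

  0-simplices (7): a, b, c, d, e, f, g
  1-simplices (18): ab, ac, ad, ae, ag, bc, bd, be, bf, bg, cd, ce, cf, cg, df, dg, ef, fg
  2-simplices (12): abe, abg, acd, ace, adg, bcd, bcg, bdf, bef, cef, cfg, dfg

giving chain groups C_0 ≅ Z^7, C_1 ≅ Z^18, C_2 ≅ Z^12.

∂_1: C_1 → C_0 maps an edge to its endpoints' difference, ∂[p,q] = q − p. For instance
  ∂bg = g − b.
The 7×18 boundary matrix has rank 6 and Smith normal form diag(1,1,1,1,1,1).

∂_2: C_2 → C_1 maps a triangle to the signed sum of its edges. For instance
  ∂adg = dg − ag + ad,
  ∂dfg = fg − dg + df.
The resulting 18×12 matrix has rank 12, and its Smith normal form has invariant factors (1,1,1,1,1,1,1,1,1,1,1,2).

Computing H_k = (kernel of ∂_k) / (image of ∂_{k+1}):

  H_0: rank C_0 − rank ∂_1 = 7 − 6 = 1, and the invariant factors of ∂_1 are all 1, so H_0 = Z.
  H_1: rank ker ∂_1 − rank ∂_2 = (18 − 6) − 12 = 0, and ∂_2 has invariant factor 2 > 1, so H_1 = Z/2.
  H_2: rank ker ∂_2 − rank ∂_3 = (12 − 12) − 0 = 0, and there is no ∂_3, so H_2 = 0.

H_0 = Z,  H_1 = Z/2,  H_2 = 0.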